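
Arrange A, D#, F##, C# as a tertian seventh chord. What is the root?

D#

Arranged so that each adjacent pair is a third by letter name: D# – F## – A – C#.
The bottom of that stack, D#, is the root (this is D# dominant seventh flat five).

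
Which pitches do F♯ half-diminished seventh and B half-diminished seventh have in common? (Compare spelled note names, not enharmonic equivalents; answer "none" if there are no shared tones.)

A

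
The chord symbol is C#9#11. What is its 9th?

D#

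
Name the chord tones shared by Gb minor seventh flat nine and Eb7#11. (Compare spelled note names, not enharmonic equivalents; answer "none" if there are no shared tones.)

Gb minor seventh flat nine: Gb Bbb Db Fb Abb
Eb7#11: Eb G Bb Db A
Common to both → Db.

Db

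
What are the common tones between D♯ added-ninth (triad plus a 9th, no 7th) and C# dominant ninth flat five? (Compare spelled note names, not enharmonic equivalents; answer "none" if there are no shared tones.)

D-sharp  E-sharp

D♯ added-ninth: D-sharp F-double-sharp A-sharp E-sharp
C# dominant ninth flat five: C-sharp E-sharp G B D-sharp
Common to both → D-sharp, E-sharp.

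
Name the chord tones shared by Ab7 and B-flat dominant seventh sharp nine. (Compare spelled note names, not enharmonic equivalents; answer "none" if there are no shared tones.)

Ab7 = Ab, C, Eb, Gb.
B-flat dominant seventh sharp nine = Bb, D, F, Ab, C#.
Shared: Ab.

Ab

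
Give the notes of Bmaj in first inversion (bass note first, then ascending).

D♯, F♯, B

Bmaj = B–D♯–F♯; first inversion → third (D♯) lowest.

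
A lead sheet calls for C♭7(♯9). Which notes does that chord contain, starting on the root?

Cb, Eb, Gb, Bbb, D

C♭7(♯9) is a dominant seventh sharp nine built on Cb.
Root: Cb
Major 3rd (3rd): Eb
Perfect 5th (5th): Gb
Minor 7th (7th): Bbb
Augmented 9th (9th): D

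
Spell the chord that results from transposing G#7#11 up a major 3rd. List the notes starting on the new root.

B# – D## – F## – A# – E##

G# up a major 3rd → B#. New chord: B# dominant seventh sharp eleven.
B# — root
D## — major 3rd
F## — perfect 5th
A# — minor 7th
E## — augmented 11th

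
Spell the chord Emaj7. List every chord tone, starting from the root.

E  G#  B  D#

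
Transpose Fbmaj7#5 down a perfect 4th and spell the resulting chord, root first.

C♭, E♭, G, B♭

A perfect 4th down from F♭ is C♭, so the new chord is C♭ augmented major seventh.
- root: C♭
- major 3rd: E♭
- augmented 5th: G
- major 7th: B♭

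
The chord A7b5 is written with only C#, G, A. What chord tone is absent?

Eb

A7b5 = A, C#, Eb, G. The voicing lacks the 5th (diminished 5th), Eb.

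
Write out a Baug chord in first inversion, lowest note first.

D#, F##, B

Baug = B–D#–F##; first inversion → third (D#) lowest.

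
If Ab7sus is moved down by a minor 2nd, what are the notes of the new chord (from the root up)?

G, C, D, F

Transposed root: Ab → G (minor 2nd down). So we spell G dominant seventh suspended fourth:
Root: G
Perfect 4th (4th): C
Perfect 5th (5th): D
Minor 7th (7th): F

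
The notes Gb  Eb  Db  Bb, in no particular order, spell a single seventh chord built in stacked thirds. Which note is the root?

Eb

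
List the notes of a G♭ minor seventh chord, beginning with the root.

G♭ minor seventh: minor seventh on Gb.
root → Gb
3rd (minor 3rd) → Bbb
5th (perfect 5th) → Db
7th (minor 7th) → Fb

Gb, Bbb, Db, Fb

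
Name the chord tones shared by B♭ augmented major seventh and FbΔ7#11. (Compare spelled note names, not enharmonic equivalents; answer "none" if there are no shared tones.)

B♭ augmented major seventh: B♭ D F♯ A
FbΔ7#11: F♭ A♭ C♭ E♭ B♭
Common to both → B♭.

B♭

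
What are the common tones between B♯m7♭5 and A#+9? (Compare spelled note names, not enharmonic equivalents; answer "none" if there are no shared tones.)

B# A#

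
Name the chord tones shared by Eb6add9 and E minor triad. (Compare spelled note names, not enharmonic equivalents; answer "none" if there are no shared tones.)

G

Eb6add9: Eb G Bb C F
E minor triad: E G B
Common to both → G.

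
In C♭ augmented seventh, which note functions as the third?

C♭ augmented seventh is built on Cb; its 3rd is a major 3rd above the root.
A third above C uses the letter E, and the major 3rd above Cb is Eb.

Eb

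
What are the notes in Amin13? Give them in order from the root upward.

A, C, E, G, B, D, F#

Root A, quality minor thirteenth:
A — root
C — minor 3rd
E — perfect 5th
G — minor 7th
B — major 9th
D — perfect 11th
F# — major 13th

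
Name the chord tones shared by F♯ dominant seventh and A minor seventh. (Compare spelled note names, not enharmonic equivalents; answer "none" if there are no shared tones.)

E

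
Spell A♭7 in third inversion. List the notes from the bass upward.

Gb  Ab  C  Eb

A♭7 = Ab–C–Eb–Gb; third inversion → seventh (Gb) lowest.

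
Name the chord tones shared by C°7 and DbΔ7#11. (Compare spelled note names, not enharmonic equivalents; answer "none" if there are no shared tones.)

C

C°7 = C, Eb, Gb, Bbb.
DbΔ7#11 = Db, F, Ab, C, G.
Shared: C.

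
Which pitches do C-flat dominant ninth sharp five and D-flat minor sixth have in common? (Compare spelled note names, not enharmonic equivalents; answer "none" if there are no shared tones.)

C-flat dominant ninth sharp five = C-flat, E-flat, G, B-double-flat, D-flat.
D-flat minor sixth = D-flat, F-flat, A-flat, B-flat.
Shared: D-flat.

D-flat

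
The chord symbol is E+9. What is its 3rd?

Root of E+9 = E. The 3rd is a major 3rd: E up a major 3rd → G#.

G#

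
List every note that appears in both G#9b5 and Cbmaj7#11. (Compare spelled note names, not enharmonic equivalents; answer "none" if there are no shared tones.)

G#9b5 = G♯, B♯, D, F♯, A♯.
Cbmaj7#11 = C♭, E♭, G♭, B♭, F.
Shared: none.

none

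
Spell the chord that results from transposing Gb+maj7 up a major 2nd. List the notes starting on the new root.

A♭  C  E  G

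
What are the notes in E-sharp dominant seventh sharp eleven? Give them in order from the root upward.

E-sharp dominant seventh sharp eleven is a dominant seventh sharp eleven built on E#.
- root: E#
- major 3rd: G##
- perfect 5th: B#
- minor 7th: D#
- augmented 11th: A##

E#, G##, B#, D#, A##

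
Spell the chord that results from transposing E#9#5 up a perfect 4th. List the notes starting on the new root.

A#, C##, E##, G#, B#

E# up a perfect 4th → A#. New chord: A# dominant ninth sharp five.
A# — root
C## — major 3rd
E## — augmented 5th
G# — minor 7th
B# — major 9th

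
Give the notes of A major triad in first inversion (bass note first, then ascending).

In root position, A major triad is A–C-sharp–E.
First inversion puts the third (C-sharp) in the bass.

C-sharp, E, A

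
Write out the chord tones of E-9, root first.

E, G, B, D, F#

E-9 is a minor ninth built on E.
Root: E
Minor 3rd (3rd): G
Perfect 5th (5th): B
Minor 7th (7th): D
Major 9th (9th): F#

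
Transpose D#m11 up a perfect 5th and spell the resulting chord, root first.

A♯ – C♯ – E♯ – G♯ – B♯ – D♯

D♯ up a perfect 5th → A♯. New chord: A♯ minor eleventh.
root → A♯
3rd (minor 3rd) → C♯
5th (perfect 5th) → E♯
7th (minor 7th) → G♯
9th (major 9th) → B♯
11th (perfect 11th) → D♯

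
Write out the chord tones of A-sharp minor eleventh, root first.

A♯, C♯, E♯, G♯, B♯, D♯

A-sharp minor eleventh: minor eleventh on A♯.
Root: A♯
Minor 3rd (3rd): C♯
Perfect 5th (5th): E♯
Minor 7th (7th): G♯
Major 9th (9th): B♯
Perfect 11th (11th): D♯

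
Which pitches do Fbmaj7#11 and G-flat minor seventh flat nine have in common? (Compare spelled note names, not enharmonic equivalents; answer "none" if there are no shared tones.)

F♭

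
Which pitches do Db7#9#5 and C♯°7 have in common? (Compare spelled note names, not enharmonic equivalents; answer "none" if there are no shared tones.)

E

Db7#9#5: Db F A Cb E
C♯°7: C# E G Bb
Common to both → E.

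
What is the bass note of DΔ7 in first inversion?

DΔ7 in root position is D–F#–A–C#.
First inversion places the third in the bass, which is F#.

F#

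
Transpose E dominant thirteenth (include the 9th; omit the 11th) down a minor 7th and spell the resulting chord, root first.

Transposed root: E → F-sharp (minor 7th down). So we spell F-sharp dominant thirteenth:
Root: F-sharp
Major 3rd (3rd): A-sharp
Perfect 5th (5th): C-sharp
Minor 7th (7th): E
Major 9th (9th): G-sharp
Major 13th (13th): D-sharp

F-sharp, A-sharp, C-sharp, E, G-sharp, D-sharp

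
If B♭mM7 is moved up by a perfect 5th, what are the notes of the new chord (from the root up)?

F, Ab, C, E

Transposed root: Bb → F (perfect 5th up). So we spell F minor-major seventh:
root → F
3rd (minor 3rd) → Ab
5th (perfect 5th) → C
7th (major 7th) → E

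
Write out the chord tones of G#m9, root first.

G# B D# F# A#

Root G#, quality minor ninth:
G# — root
B — minor 3rd
D# — perfect 5th
F# — minor 7th
A# — major 9th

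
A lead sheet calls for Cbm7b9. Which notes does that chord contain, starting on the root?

Cbm7b9: minor seventh flat nine on Cb.
Cb — root
Ebb — minor 3rd
Gb — perfect 5th
Bbb — minor 7th
Dbb — minor 9th

Cb Ebb Gb Bbb Dbb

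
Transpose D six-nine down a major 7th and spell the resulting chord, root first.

E-flat  G  B-flat  C  F

A major 7th down from D is E-flat, so the new chord is E-flat six-nine.
root → E-flat
3rd (major 3rd) → G
5th (perfect 5th) → B-flat
6th (major 6th) → C
9th (major 9th) → F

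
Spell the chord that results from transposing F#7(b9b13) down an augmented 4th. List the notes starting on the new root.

C  E  G  Bb  Db  Ab

Transposed root: F# → C (augmented 4th down). So we spell C dominant seventh flat nine flat thirteen:
- root: C
- major 3rd: E
- perfect 5th: G
- minor 7th: Bb
- minor 9th: Db
- minor 13th: Ab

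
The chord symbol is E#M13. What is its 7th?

Root of E#M13 = E#. The 7th is a major 7th: E# up a major 7th → D##.

D##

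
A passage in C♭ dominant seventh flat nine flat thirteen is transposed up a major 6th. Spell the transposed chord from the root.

A-flat, C, E-flat, G-flat, B-double-flat, F-flat

C-flat up a major 6th → A-flat. New chord: A-flat dominant seventh flat nine flat thirteen.
- root: A-flat
- major 3rd: C
- perfect 5th: E-flat
- minor 7th: G-flat
- minor 9th: B-double-flat
- minor 13th: F-flat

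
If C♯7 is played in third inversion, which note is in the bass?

C♯7 = C#–E#–G#–B. Third inversion → seventh in the bass = B.

B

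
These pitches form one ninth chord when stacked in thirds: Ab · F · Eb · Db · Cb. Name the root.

Db

Arranged so that each adjacent pair is a third by letter name: Db – F – Ab – Cb – Eb.
The bottom of that stack, Db, is the root (this is Db dominant ninth).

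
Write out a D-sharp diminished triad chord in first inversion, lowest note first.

F-sharp A D-sharp

D-sharp diminished triad = D-sharp–F-sharp–A; first inversion → third (F-sharp) lowest.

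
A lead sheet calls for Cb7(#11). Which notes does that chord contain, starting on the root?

Cb  Eb  Gb  Bbb  F

Root Cb, quality dominant seventh sharp eleven:
Cb — root
Eb — major 3rd
Gb — perfect 5th
Bbb — minor 7th
F — augmented 11th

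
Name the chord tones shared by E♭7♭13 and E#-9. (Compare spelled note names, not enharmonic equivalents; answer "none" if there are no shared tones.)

E♭7♭13 = Eb, G, Bb, Db, Cb.
E#-9 = E#, G#, B#, D#, F##.
Shared: none.

none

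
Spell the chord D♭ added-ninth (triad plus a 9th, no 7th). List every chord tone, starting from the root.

Db  F  Ab  Eb

D♭ added-ninth: added-ninth on Db.
- root: Db
- major 3rd: F
- perfect 5th: Ab
- major 9th: Eb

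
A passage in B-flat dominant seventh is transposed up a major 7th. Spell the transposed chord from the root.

A – C-sharp – E – G

Transposed root: B-flat → A (major 7th up). So we spell A dominant seventh:
- root: A
- major 3rd: C-sharp
- perfect 5th: E
- minor 7th: G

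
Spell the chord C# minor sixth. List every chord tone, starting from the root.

C#  E  G#  A#

Root C#, quality minor sixth:
root → C#
3rd (minor 3rd) → E
5th (perfect 5th) → G#
6th (major 6th) → A#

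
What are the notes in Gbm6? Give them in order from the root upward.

Gb Bbb Db Eb

Root Gb, quality minor sixth:
Root: Gb
Minor 3rd (3rd): Bbb
Perfect 5th (5th): Db
Major 6th (6th): Eb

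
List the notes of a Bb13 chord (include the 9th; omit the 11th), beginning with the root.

Bb13: dominant thirteenth on Bb.
Bb — root
D — major 3rd
F — perfect 5th
Ab — minor 7th
C — major 9th
G — major 13th

Bb  D  F  Ab  C  G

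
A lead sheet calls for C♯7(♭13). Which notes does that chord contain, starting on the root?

C♯7(♭13) is a dominant seventh flat thirteen built on C♯.
root → C♯
3rd (major 3rd) → E♯
5th (perfect 5th) → G♯
7th (minor 7th) → B
13th (minor 13th) → A

C♯, E♯, G♯, B, A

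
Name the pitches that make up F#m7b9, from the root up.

F#m7b9: minor seventh flat nine on F#.
Root: F#
Minor 3rd (3rd): A
Perfect 5th (5th): C#
Minor 7th (7th): E
Minor 9th (9th): G

F#, A, C#, E, G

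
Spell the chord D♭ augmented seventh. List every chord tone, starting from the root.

Db, F, A, Cb

D♭ augmented seventh is an augmented seventh built on Db.
Db — root
F — major 3rd
A — augmented 5th
Cb — minor 7th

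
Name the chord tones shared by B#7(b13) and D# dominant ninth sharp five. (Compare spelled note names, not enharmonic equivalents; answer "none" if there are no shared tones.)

F𝄪

B#7(b13) = B♯, D𝄪, F𝄪, A♯, G♯.
D# dominant ninth sharp five = D♯, F𝄪, A𝄪, C♯, E♯.
Shared: F𝄪.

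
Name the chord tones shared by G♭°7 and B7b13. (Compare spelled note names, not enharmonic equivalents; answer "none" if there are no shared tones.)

none

G♭°7 = G♭, B𝄫, D𝄫, F𝄫.
B7b13 = B, D♯, F♯, A, G.
Shared: none.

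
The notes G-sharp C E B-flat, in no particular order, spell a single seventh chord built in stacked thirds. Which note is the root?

Stacking in thirds gives C – E – G-sharp – B-flat, so C is the root — C augmented seventh.

C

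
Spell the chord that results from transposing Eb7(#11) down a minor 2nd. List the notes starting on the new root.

A minor 2nd down from Eb is D, so the new chord is D dominant seventh sharp eleven.
root → D
3rd (major 3rd) → F#
5th (perfect 5th) → A
7th (minor 7th) → C
11th (augmented 11th) → G#

D  F#  A  C  G#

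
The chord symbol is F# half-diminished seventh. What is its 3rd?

Root of F# half-diminished seventh = F-sharp. The 3rd is a minor 3rd: F-sharp up a minor 3rd → A.

A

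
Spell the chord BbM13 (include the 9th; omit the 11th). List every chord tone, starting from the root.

BbM13: major thirteenth on Bb.
Root: Bb
Major 3rd (3rd): D
Perfect 5th (5th): F
Major 7th (7th): A
Major 9th (9th): C
Major 13th (13th): G

Bb D F A C G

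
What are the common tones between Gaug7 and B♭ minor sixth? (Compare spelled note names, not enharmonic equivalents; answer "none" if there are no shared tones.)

G F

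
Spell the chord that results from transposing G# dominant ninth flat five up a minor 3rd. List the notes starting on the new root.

B, D#, F, A, C#

G# up a minor 3rd → B. New chord: B dominant ninth flat five.
Root: B
Major 3rd (3rd): D#
Diminished 5th (5th): F
Minor 7th (7th): A
Major 9th (9th): C#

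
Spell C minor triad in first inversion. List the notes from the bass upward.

Eb  G  C

In root position, C minor triad is C–Eb–G.
First inversion puts the third (Eb) in the bass.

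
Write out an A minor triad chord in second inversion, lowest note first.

A minor triad = A–C–E; second inversion → fifth (E) lowest.

E A C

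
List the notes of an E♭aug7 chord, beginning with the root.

Eb G B Db

E♭aug7 is an augmented seventh built on Eb.
Root: Eb
Major 3rd (3rd): G
Augmented 5th (5th): B
Minor 7th (7th): Db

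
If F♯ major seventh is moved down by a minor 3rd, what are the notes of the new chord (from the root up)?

Transposed root: F-sharp → D-sharp (minor 3rd down). So we spell D-sharp major seventh:
- root: D-sharp
- major 3rd: F-double-sharp
- perfect 5th: A-sharp
- major 7th: C-double-sharp

D-sharp, F-double-sharp, A-sharp, C-double-sharp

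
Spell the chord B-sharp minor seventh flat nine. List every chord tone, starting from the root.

B#  D#  F##  A#  C#

B-sharp minor seventh flat nine: minor seventh flat nine on B#.
B# — root
D# — minor 3rd
F## — perfect 5th
A# — minor 7th
C# — minor 9th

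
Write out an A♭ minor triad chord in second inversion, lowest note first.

Eb – Ab – Cb

A♭ minor triad = Ab–Cb–Eb; second inversion → fifth (Eb) lowest.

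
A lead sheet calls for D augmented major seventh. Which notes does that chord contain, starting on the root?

Root D, quality augmented major seventh:
D — root
F-sharp — major 3rd
A-sharp — augmented 5th
C-sharp — major 7th

D  F-sharp  A-sharp  C-sharp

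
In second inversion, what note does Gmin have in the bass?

D

Gmin = G–Bb–D. Second inversion → fifth in the bass = D.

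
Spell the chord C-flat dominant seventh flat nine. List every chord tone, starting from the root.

Cb – Eb – Gb – Bbb – Dbb

Root Cb, quality dominant seventh flat nine:
Root: Cb
Major 3rd (3rd): Eb
Perfect 5th (5th): Gb
Minor 7th (7th): Bbb
Minor 9th (9th): Dbb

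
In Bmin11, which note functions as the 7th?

A

Root of Bmin11 = B. The 7th is a minor 7th: B up a minor 7th → A.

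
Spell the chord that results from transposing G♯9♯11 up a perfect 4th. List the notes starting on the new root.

C♯  E♯  G♯  B  D♯  F𝄪

A perfect 4th up from G♯ is C♯, so the new chord is C♯ dominant ninth sharp eleven.
root → C♯
3rd (major 3rd) → E♯
5th (perfect 5th) → G♯
7th (minor 7th) → B
9th (major 9th) → D♯
11th (augmented 11th) → F𝄪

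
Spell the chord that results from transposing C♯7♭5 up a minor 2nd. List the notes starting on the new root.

D – F♯ – A♭ – C

C♯ up a minor 2nd → D. New chord: D dominant seventh flat five.
D — root
F♯ — major 3rd
A♭ — diminished 5th
C — minor 7th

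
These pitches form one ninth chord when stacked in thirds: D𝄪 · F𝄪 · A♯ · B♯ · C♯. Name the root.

Arranged so that each adjacent pair is a third by letter name: B♯ – D𝄪 – F𝄪 – A♯ – C♯.
The bottom of that stack, B♯, is the root (this is B♯ dominant seventh flat nine).

B♯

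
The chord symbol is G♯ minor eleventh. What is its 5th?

D♯

Root of G♯ minor eleventh = G♯. The 5th is a perfect 5th: G♯ up a perfect 5th → D♯.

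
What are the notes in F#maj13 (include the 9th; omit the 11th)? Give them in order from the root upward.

F#maj13 is a major thirteenth built on F#.
root → F#
3rd (major 3rd) → A#
5th (perfect 5th) → C#
7th (major 7th) → E#
9th (major 9th) → G#
13th (major 13th) → D#

F#, A#, C#, E#, G#, D#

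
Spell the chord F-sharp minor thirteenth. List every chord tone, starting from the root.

Root F#, quality minor thirteenth:
Root: F#
Minor 3rd (3rd): A
Perfect 5th (5th): C#
Minor 7th (7th): E
Major 9th (9th): G#
Perfect 11th (11th): B
Major 13th (13th): D#

F#, A, C#, E, G#, B, D#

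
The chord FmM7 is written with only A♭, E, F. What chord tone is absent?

The full FmM7 chord is F, A♭, C, E.
Comparing with the voicing, the perfect 5th (5th) — C — is absent.

C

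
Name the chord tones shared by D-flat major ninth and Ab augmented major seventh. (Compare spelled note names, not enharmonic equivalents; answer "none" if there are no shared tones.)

D-flat major ninth: D-flat F A-flat C E-flat
Ab augmented major seventh: A-flat C E G
Common to both → A-flat, C.

A-flat  C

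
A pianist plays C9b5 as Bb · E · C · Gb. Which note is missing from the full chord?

The full C9b5 chord is C, E, Gb, Bb, D.
Comparing with the voicing, the major 9th (9th) — D — is absent.

D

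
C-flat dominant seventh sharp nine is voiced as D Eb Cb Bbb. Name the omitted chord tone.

C-flat dominant seventh sharp nine = Cb, Eb, Gb, Bbb, D. The voicing lacks the 5th (perfect 5th), Gb.

Gb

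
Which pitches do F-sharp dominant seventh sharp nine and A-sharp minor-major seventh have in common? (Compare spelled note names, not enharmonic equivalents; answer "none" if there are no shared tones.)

F-sharp dominant seventh sharp nine: F-sharp A-sharp C-sharp E G-double-sharp
A-sharp minor-major seventh: A-sharp C-sharp E-sharp G-double-sharp
Common to both → A-sharp, C-sharp, G-double-sharp.

A-sharp – C-sharp – G-double-sharp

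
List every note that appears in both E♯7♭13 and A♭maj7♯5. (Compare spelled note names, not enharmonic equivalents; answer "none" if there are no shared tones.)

E♯7♭13 = E#, G##, B#, D#, C#.
A♭maj7♯5 = Ab, C, E, G.
Shared: none.

none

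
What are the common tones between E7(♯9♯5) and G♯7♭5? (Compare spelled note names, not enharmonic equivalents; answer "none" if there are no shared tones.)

E7(♯9♯5) = E, G#, B#, D, F##.
G♯7♭5 = G#, B#, D, F#.
Shared: G#, B#, D.

G#, B#, D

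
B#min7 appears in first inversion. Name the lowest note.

D♯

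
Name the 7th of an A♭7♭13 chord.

Root of A♭7♭13 = Ab. The 7th is a minor 7th: Ab up a minor 7th → Gb.

Gb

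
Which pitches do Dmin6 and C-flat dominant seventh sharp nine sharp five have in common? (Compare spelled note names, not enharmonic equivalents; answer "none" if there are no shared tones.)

D

Dmin6: D F A B
C-flat dominant seventh sharp nine sharp five: Cb Eb G Bbb D
Common to both → D.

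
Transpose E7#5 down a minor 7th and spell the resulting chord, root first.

Transposed root: E → F# (minor 7th down). So we spell F# augmented seventh:
- root: F#
- major 3rd: A#
- augmented 5th: C##
- minor 7th: E

F#, A#, C##, E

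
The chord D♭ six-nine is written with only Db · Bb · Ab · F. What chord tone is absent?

Eb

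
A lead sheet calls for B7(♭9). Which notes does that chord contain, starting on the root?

B7(♭9) is a dominant seventh flat nine built on B.
B — root
D# — major 3rd
F# — perfect 5th
A — minor 7th
C — minor 9th

B D# F# A C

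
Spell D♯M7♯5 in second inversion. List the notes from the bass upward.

A𝄪 – C𝄪 – D♯ – F𝄪

In root position, D♯M7♯5 is D♯–F𝄪–A𝄪–C𝄪.
Second inversion puts the fifth (A𝄪) in the bass.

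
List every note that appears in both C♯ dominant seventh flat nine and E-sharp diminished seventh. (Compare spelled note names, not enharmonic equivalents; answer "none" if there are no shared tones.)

E# – G# – B – D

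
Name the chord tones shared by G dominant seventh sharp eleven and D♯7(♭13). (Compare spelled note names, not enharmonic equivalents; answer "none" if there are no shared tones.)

B  C#

G dominant seventh sharp eleven: G B D F C#
D♯7(♭13): D# F## A# C# B
Common to both → B, C#.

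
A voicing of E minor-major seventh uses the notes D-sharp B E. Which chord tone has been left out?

E minor-major seventh = E, G, B, D-sharp. The voicing lacks the 3rd (minor 3rd), G.

G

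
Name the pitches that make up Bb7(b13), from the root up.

Root Bb, quality dominant seventh flat thirteen:
Bb — root
D — major 3rd
F — perfect 5th
Ab — minor 7th
Gb — minor 13th

Bb D F Ab Gb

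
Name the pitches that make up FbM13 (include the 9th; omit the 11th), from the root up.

Root F♭, quality major thirteenth:
F♭ — root
A♭ — major 3rd
C♭ — perfect 5th
E♭ — major 7th
G♭ — major 9th
D♭ — major 13th

F♭, A♭, C♭, E♭, G♭, D♭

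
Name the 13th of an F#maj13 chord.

D#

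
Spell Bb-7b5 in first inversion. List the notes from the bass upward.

In root position, Bb-7b5 is Bb–Db–Fb–Ab.
First inversion puts the third (Db) in the bass.

Db, Fb, Ab, Bb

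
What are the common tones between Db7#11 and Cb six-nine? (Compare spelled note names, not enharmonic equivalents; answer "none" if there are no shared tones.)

Db, Ab, Cb

Db7#11 = Db, F, Ab, Cb, G.
Cb six-nine = Cb, Eb, Gb, Ab, Db.
Shared: Db, Ab, Cb.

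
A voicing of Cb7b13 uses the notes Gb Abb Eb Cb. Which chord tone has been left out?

The full Cb7b13 chord is Cb, Eb, Gb, Bbb, Abb.
Comparing with the voicing, the minor 7th (7th) — Bbb — is absent.

Bbb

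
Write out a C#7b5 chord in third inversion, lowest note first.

In root position, C#7b5 is C#–E#–G–B.
Third inversion puts the seventh (B) in the bass.

B C# E# G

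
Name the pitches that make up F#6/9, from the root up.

F#6/9: six-nine on F#.
Root: F#
Major 3rd (3rd): A#
Perfect 5th (5th): C#
Major 6th (6th): D#
Major 9th (9th): G#

F# – A# – C# – D# – G#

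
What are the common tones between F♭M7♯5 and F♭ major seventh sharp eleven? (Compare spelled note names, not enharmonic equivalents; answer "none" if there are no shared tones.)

Fb  Ab  Eb

F♭M7♯5 = Fb, Ab, C, Eb.
F♭ major seventh sharp eleven = Fb, Ab, Cb, Eb, Bb.
Shared: Fb, Ab, Eb.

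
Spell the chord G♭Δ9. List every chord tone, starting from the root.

Gb  Bb  Db  F  Ab

Root Gb, quality major ninth:
Gb — root
Bb — major 3rd
Db — perfect 5th
F — major 7th
Ab — major 9th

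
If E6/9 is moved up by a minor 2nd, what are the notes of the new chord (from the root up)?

E up a minor 2nd → F. New chord: F six-nine.
- root: F
- major 3rd: A
- perfect 5th: C
- major 6th: D
- major 9th: G

F – A – C – D – G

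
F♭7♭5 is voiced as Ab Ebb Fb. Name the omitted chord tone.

Cbb

The full F♭7♭5 chord is Fb, Ab, Cbb, Ebb.
Comparing with the voicing, the diminished 5th (5th) — Cbb — is absent.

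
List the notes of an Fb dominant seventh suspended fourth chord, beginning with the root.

Fb dominant seventh suspended fourth is a dominant seventh suspended fourth built on F-flat.
- root: F-flat
- perfect 4th: B-double-flat
- perfect 5th: C-flat
- minor 7th: E-double-flat

F-flat  B-double-flat  C-flat  E-double-flat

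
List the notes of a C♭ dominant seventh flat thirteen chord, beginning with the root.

Cb  Eb  Gb  Bbb  Abb

Root Cb, quality dominant seventh flat thirteen:
Root: Cb
Major 3rd (3rd): Eb
Perfect 5th (5th): Gb
Minor 7th (7th): Bbb
Minor 13th (13th): Abb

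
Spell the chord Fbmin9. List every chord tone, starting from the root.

Root Fb, quality minor ninth:
Fb — root
Abb — minor 3rd
Cb — perfect 5th
Ebb — minor 7th
Gb — major 9th

Fb, Abb, Cb, Ebb, Gb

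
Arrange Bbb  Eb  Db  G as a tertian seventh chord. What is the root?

Eb

Arranged so that each adjacent pair is a third by letter name: Eb – G – Bbb – Db.
The bottom of that stack, Eb, is the root (this is Eb dominant seventh flat five).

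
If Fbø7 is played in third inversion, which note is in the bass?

Ebb

Fbø7 in root position is Fb–Abb–Cbb–Ebb.
Third inversion places the seventh in the bass, which is Ebb.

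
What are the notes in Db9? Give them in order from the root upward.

D♭ – F – A♭ – C♭ – E♭

Root D♭, quality dominant ninth:
D♭ — root
F — major 3rd
A♭ — perfect 5th
C♭ — minor 7th
E♭ — major 9th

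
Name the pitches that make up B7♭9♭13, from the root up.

B7♭9♭13: dominant seventh flat nine flat thirteen on B.
- root: B
- major 3rd: D#
- perfect 5th: F#
- minor 7th: A
- minor 9th: C
- minor 13th: G

B D# F# A C G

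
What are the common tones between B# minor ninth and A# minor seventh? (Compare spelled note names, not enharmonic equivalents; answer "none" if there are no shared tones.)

A-sharp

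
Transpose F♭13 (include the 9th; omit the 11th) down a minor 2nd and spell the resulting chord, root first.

Transposed root: F♭ → E♭ (minor 2nd down). So we spell E♭ dominant thirteenth:
E♭ — root
G — major 3rd
B♭ — perfect 5th
D♭ — minor 7th
F — major 9th
C — major 13th

E♭ – G – B♭ – D♭ – F – C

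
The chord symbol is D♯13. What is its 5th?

D♯13 is built on D#; its 5th is a perfect 5th above the root.
A fifth above D uses the letter A, and the perfect 5th above D# is A#.

A#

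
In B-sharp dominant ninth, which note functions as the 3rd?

B-sharp dominant ninth is built on B♯; its 3rd is a major 3rd above the root.
A third above B uses the letter D, and the major 3rd above B♯ is D𝄪.

D𝄪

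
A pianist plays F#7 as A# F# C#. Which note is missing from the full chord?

F#7 = F#, A#, C#, E. The voicing lacks the 7th (minor 7th), E.

E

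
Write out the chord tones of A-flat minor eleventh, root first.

A-flat, C-flat, E-flat, G-flat, B-flat, D-flat

A-flat minor eleventh: minor eleventh on A-flat.
- root: A-flat
- minor 3rd: C-flat
- perfect 5th: E-flat
- minor 7th: G-flat
- major 9th: B-flat
- perfect 11th: D-flat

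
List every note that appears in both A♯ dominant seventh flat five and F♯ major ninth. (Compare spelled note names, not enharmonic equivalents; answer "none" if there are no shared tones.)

A#  G#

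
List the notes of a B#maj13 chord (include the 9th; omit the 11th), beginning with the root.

B#, D##, F##, A##, C##, G##

Root B#, quality major thirteenth:
- root: B#
- major 3rd: D##
- perfect 5th: F##
- major 7th: A##
- major 9th: C##
- major 13th: G##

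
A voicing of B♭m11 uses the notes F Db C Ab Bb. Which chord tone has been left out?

B♭m11 = Bb, Db, F, Ab, C, Eb. The voicing lacks the 11th (perfect 11th), Eb.

Eb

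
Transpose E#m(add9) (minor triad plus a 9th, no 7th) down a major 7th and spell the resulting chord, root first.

F# – A – C# – G#

E# down a major 7th → F#. New chord: F# minor added-ninth.
- root: F#
- minor 3rd: A
- perfect 5th: C#
- major 9th: G#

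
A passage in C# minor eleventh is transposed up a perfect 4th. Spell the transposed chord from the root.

C# up a perfect 4th → F#. New chord: F# minor eleventh.
- root: F#
- minor 3rd: A
- perfect 5th: C#
- minor 7th: E
- major 9th: G#
- perfect 11th: B

F#, A, C#, E, G#, B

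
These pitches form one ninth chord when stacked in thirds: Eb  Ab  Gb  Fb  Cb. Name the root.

Fb

Arranged so that each adjacent pair is a third by letter name: Fb – Ab – Cb – Eb – Gb.
The bottom of that stack, Fb, is the root (this is Fb major ninth).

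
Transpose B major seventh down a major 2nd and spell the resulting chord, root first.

A, C#, E, G#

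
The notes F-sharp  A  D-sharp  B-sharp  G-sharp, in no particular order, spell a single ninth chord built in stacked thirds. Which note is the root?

Arranged so that each adjacent pair is a third by letter name: G-sharp – B-sharp – D-sharp – F-sharp – A.
The bottom of that stack, G-sharp, is the root (this is G-sharp dominant seventh flat nine).

G-sharp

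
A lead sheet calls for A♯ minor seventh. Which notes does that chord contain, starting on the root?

A♯ minor seventh: minor seventh on A-sharp.
- root: A-sharp
- minor 3rd: C-sharp
- perfect 5th: E-sharp
- minor 7th: G-sharp

A-sharp, C-sharp, E-sharp, G-sharp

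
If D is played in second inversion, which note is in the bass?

A

D = D–F#–A. Second inversion → fifth in the bass = A.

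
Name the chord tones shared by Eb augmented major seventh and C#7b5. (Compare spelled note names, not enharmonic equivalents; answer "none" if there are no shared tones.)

Eb augmented major seventh = Eb, G, B, D.
C#7b5 = C#, E#, G, B.
Shared: G, B.

G, B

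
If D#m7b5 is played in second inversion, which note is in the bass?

A

D#m7b5 = D#–F#–A–C#. Second inversion → fifth in the bass = A.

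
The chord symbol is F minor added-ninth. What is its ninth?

F minor added-ninth is built on F; its 9th is a major 9th above the root.
A second above F uses the letter G, and the major 9th above F is G.

G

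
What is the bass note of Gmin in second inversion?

Gmin in root position is G–B♭–D.
Second inversion places the fifth in the bass, which is D.

D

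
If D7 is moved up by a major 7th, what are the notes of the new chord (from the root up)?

C# E# G# B

D up a major 7th → C#. New chord: C# dominant seventh.
- root: C#
- major 3rd: E#
- perfect 5th: G#
- minor 7th: B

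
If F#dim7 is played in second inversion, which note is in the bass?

C

F#dim7 in root position is F♯–A–C–E♭.
Second inversion places the fifth in the bass, which is C.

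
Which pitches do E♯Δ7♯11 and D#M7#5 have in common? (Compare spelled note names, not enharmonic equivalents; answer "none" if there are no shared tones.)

A𝄪

E♯Δ7♯11: E♯ G𝄪 B♯ D𝄪 A𝄪
D#M7#5: D♯ F𝄪 A𝄪 C𝄪
Common to both → A𝄪.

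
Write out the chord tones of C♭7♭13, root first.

Cb  Eb  Gb  Bbb  Abb

C♭7♭13: dominant seventh flat thirteen on Cb.
- root: Cb
- major 3rd: Eb
- perfect 5th: Gb
- minor 7th: Bbb
- minor 13th: Abb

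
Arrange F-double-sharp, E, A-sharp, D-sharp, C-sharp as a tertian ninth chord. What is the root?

D-sharp

Stacking in thirds gives D-sharp – F-double-sharp – A-sharp – C-sharp – E, so D-sharp is the root — D-sharp dominant seventh flat nine.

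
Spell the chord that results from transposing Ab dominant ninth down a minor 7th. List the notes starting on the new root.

Transposed root: A-flat → B-flat (minor 7th down). So we spell B-flat dominant ninth:
Root: B-flat
Major 3rd (3rd): D
Perfect 5th (5th): F
Minor 7th (7th): A-flat
Major 9th (9th): C

B-flat, D, F, A-flat, C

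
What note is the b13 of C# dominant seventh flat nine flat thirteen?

A

C# dominant seventh flat nine flat thirteen is built on C-sharp; its 13th is a minor 13th above the root.
A sixth above C uses the letter A, and the minor 13th above C-sharp is A.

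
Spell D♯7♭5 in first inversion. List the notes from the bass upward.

F##  A  C#  D#

D♯7♭5 = D#–F##–A–C#; first inversion → third (F##) lowest.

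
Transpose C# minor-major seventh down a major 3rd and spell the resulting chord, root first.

A, C, E, G-sharp

C-sharp down a major 3rd → A. New chord: A minor-major seventh.
Root: A
Minor 3rd (3rd): C
Perfect 5th (5th): E
Major 7th (7th): G-sharp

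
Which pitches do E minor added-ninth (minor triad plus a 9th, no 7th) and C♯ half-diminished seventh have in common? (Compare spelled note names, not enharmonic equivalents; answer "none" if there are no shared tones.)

E  G  B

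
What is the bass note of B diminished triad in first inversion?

B diminished triad in root position is B–D–F.
First inversion places the third in the bass, which is D.

D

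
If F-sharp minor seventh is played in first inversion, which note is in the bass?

F-sharp minor seventh = F#–A–C#–E. First inversion → third in the bass = A.

A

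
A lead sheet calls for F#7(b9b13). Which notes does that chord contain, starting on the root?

F♯  A♯  C♯  E  G  D

Root F♯, quality dominant seventh flat nine flat thirteen:
F♯ — root
A♯ — major 3rd
C♯ — perfect 5th
E — minor 7th
G — minor 9th
D — minor 13th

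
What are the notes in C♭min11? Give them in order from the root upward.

C♭min11: minor eleventh on Cb.
- root: Cb
- minor 3rd: Ebb
- perfect 5th: Gb
- minor 7th: Bbb
- major 9th: Db
- perfect 11th: Fb

Cb – Ebb – Gb – Bbb – Db – Fb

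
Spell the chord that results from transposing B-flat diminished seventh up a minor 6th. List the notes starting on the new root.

Transposed root: Bb → Gb (minor 6th up). So we spell Gb diminished seventh:
root → Gb
3rd (minor 3rd) → Bbb
5th (diminished 5th) → Dbb
7th (diminished 7th) → Fbb

Gb, Bbb, Dbb, Fbb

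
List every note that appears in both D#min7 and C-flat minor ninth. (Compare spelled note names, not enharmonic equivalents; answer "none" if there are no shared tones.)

D#min7 = D#, F#, A#, C#.
C-flat minor ninth = Cb, Ebb, Gb, Bbb, Db.
Shared: none.

none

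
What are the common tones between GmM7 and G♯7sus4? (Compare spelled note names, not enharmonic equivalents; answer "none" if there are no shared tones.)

GmM7 = G, Bb, D, F#.
G♯7sus4 = G#, C#, D#, F#.
Shared: F#.

F#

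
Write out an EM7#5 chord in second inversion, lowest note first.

B# D# E G#

In root position, EM7#5 is E–G#–B#–D#.
Second inversion puts the fifth (B#) in the bass.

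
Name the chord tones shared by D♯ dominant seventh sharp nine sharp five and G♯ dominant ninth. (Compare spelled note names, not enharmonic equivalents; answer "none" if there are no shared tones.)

D♯ dominant seventh sharp nine sharp five: D# F## A## C# E##
G♯ dominant ninth: G# B# D# F# A#
Common to both → D#.

D#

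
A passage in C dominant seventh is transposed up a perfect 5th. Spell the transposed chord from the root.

A perfect 5th up from C is G, so the new chord is G dominant seventh.
root → G
3rd (major 3rd) → B
5th (perfect 5th) → D
7th (minor 7th) → F

G – B – D – F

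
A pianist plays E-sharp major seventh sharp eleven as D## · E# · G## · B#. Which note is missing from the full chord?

A##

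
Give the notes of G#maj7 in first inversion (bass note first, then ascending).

B# – D# – F## – G#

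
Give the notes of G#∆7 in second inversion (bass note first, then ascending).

G#∆7 = G#–B#–D#–F##; second inversion → fifth (D#) lowest.

D#, F##, G#, B#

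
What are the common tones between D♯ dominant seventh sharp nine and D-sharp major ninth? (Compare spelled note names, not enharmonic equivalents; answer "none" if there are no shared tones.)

D-sharp F-double-sharp A-sharp

D♯ dominant seventh sharp nine: D-sharp F-double-sharp A-sharp C-sharp E-double-sharp
D-sharp major ninth: D-sharp F-double-sharp A-sharp C-double-sharp E-sharp
Common to both → D-sharp, F-double-sharp, A-sharp.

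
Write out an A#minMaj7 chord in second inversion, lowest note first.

A#minMaj7 = A#–C#–E#–G##; second inversion → fifth (E#) lowest.

E#, G##, A#, C#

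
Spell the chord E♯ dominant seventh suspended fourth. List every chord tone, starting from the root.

E♯ dominant seventh suspended fourth: dominant seventh suspended fourth on E-sharp.
Root: E-sharp
Perfect 4th (4th): A-sharp
Perfect 5th (5th): B-sharp
Minor 7th (7th): D-sharp

E-sharp, A-sharp, B-sharp, D-sharp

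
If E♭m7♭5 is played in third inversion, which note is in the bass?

Db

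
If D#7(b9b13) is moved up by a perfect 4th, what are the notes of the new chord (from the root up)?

D# up a perfect 4th → G#. New chord: G# dominant seventh flat nine flat thirteen.
root → G#
3rd (major 3rd) → B#
5th (perfect 5th) → D#
7th (minor 7th) → F#
9th (minor 9th) → A
13th (minor 13th) → E

G# – B# – D# – F# – A – E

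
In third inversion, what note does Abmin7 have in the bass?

Gb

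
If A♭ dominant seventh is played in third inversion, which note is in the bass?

A♭ dominant seventh in root position is Ab–C–Eb–Gb.
Third inversion places the seventh in the bass, which is Gb.

Gb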